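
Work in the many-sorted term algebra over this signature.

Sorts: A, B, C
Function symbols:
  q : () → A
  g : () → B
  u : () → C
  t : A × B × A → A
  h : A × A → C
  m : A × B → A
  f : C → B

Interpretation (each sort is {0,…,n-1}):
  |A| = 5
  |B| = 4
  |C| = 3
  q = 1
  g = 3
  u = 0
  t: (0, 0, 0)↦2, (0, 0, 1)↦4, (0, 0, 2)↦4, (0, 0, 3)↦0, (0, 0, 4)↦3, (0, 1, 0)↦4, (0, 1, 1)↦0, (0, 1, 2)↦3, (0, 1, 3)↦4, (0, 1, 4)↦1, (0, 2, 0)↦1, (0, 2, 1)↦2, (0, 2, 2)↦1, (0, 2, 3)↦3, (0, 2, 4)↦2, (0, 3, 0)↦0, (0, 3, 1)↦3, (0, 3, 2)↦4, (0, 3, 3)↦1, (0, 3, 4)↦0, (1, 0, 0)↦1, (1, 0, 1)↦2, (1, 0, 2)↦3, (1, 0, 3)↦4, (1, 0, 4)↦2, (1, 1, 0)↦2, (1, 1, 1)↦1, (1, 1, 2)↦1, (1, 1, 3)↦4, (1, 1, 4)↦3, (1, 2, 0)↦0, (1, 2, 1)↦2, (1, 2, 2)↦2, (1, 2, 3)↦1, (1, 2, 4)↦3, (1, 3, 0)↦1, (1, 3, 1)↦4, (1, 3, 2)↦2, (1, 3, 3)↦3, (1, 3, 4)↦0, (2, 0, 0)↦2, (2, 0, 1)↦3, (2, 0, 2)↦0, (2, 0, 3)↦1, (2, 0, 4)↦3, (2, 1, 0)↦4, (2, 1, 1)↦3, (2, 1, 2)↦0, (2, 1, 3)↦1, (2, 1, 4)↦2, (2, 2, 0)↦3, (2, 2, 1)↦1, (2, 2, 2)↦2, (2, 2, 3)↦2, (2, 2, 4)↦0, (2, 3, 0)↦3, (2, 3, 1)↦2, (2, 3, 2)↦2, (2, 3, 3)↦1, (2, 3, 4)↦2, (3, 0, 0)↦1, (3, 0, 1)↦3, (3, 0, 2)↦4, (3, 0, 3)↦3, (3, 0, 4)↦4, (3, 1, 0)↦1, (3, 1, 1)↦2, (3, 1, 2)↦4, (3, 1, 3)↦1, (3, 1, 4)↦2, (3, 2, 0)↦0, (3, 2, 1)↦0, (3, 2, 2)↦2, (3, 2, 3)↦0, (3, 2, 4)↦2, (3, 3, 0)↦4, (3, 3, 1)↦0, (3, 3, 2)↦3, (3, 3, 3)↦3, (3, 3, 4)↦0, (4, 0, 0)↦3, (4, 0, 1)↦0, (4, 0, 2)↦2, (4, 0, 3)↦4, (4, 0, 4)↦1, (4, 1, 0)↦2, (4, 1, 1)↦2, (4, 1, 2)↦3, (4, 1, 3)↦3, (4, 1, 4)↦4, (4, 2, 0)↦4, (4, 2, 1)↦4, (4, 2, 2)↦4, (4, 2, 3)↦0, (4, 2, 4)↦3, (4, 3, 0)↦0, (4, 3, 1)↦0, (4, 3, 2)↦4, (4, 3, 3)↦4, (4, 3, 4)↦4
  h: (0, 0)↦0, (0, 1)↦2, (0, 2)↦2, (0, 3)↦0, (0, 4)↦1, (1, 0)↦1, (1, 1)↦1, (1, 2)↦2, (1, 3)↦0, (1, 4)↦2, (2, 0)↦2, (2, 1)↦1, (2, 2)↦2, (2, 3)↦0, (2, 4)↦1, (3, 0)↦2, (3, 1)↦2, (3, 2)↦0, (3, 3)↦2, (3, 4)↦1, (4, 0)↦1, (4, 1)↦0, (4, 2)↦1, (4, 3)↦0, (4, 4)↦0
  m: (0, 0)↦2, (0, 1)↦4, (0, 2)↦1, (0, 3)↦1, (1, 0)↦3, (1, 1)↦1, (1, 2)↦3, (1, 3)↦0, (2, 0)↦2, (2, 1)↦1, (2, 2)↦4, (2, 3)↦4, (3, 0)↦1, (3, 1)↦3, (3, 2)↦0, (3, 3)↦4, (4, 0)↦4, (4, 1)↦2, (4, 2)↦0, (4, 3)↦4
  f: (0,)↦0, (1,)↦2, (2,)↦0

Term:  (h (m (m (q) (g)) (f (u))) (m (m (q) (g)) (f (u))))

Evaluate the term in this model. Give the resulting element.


  q = 1
  g = 3
  (m (q) (g)) = m(1, 3) = 0
  u = 0
  (f (u)) = f(0,) = 0
  (m (m (q) (g)) (f (u))) = m(0, 0) = 2
  q = 1
  g = 3
  (m (q) (g)) = m(1, 3) = 0
  u = 0
  (f (u)) = f(0,) = 0
  (m (m (q) (g)) (f (u))) = m(0, 0) = 2
  (h (m (m (q) (g)) (f (u))) (m (m (q) (g)) (f (u)))) = h(2, 2) = 2

value = 2


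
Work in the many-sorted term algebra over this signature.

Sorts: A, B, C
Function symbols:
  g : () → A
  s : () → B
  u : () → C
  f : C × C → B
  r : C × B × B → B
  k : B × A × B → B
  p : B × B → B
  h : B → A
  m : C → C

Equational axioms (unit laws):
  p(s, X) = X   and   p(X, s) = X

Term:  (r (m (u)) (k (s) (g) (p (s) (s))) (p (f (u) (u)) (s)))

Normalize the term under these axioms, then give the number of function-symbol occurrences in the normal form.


1. (r (m (u)) (k (s) (g) (p (s) (s))) (p (f (u) (u)) (s)))  →  (r (m (u)) (k (s) (g) (s)) (p (f (u) (u)) (s)))
2. (r (m (u)) (k (s) (g) (s)) (p (f (u) (u)) (s)))  →  (r (m (u)) (k (s) (g) (s)) (f (u) (u)))
normal form: (r (m (u)) (k (s) (g) (s)) (f (u) (u)))

size = 10


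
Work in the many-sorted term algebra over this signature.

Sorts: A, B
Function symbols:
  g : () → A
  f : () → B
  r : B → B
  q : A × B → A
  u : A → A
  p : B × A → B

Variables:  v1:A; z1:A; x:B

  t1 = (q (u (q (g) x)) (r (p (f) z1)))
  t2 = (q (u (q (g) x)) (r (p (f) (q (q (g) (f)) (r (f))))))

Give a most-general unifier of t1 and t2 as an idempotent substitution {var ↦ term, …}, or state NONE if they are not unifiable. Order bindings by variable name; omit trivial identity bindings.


{z1 ↦ (q (q (g) (f)) (r (f)))}


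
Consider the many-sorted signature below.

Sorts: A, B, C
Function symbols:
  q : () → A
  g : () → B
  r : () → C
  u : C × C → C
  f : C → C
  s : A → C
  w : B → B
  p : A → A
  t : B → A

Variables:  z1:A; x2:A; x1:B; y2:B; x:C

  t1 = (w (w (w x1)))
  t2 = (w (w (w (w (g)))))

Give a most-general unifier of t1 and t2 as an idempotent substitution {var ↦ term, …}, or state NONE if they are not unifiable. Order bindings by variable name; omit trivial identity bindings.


{x1 ↦ (w (g))}


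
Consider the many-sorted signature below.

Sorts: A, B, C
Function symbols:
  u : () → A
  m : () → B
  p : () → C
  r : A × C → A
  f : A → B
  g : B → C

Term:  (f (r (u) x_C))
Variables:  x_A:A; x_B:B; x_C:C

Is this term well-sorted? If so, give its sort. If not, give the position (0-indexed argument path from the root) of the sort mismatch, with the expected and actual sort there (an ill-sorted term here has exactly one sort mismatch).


well-sorted; sort = B

    (u) : A
    x_C : C
  (r (u) x_C) : A
(f (r (u) x_C)) : B


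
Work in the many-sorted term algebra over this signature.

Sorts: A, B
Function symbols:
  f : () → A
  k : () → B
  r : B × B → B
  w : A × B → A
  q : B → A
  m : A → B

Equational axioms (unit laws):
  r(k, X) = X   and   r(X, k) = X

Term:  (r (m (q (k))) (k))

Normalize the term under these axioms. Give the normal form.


normal form = (m (q (k)))

1. (r (m (q (k))) (k))  →  (m (q (k)))


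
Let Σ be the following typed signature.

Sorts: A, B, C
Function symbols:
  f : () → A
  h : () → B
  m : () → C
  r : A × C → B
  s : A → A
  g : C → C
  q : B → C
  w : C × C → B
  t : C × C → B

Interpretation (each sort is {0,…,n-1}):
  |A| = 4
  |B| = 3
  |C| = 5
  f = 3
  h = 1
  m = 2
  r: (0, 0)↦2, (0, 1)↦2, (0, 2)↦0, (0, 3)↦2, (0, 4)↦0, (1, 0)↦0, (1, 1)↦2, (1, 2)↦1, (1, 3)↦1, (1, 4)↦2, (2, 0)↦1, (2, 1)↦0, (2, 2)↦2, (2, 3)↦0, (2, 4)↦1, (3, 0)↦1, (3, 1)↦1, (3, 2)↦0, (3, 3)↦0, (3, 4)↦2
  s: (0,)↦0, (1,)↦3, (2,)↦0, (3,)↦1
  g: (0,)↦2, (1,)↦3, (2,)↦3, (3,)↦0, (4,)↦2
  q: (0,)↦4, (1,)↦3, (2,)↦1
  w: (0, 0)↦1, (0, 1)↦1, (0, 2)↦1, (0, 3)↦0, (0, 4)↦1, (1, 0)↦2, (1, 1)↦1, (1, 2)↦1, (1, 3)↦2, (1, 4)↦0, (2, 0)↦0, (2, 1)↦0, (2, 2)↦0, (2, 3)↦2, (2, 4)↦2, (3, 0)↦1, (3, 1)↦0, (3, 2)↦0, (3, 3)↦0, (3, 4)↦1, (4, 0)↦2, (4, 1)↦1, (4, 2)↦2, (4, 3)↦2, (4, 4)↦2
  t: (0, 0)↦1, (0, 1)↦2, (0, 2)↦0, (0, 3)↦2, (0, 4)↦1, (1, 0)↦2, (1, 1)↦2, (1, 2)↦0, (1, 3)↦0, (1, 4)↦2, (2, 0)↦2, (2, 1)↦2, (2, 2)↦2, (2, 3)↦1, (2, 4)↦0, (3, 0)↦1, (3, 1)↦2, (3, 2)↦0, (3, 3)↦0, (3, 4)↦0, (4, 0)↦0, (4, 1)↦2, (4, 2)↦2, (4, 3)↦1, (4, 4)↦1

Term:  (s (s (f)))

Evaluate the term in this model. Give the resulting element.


value = 3

  f = 3
  (s (f)) = s(3,) = 1
  (s (s (f))) = s(1,) = 3


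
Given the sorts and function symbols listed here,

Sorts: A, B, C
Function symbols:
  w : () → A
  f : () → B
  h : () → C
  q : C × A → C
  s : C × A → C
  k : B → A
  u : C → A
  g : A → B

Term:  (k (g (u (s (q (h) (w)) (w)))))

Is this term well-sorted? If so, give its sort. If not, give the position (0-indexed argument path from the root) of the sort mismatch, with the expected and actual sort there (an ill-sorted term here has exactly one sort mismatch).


well-sorted; sort = A

          (h) : C
          (w) : A
        (q (h) (w)) : C
        (w) : A
      (s (q (h) (w)) (w)) : C
    (u (s (q (h) (w)) (w))) : A
  (g (u (s (q (h) (w)) (w)))) : B
(k (g (u (s (q (h) (w)) (w))))) : A


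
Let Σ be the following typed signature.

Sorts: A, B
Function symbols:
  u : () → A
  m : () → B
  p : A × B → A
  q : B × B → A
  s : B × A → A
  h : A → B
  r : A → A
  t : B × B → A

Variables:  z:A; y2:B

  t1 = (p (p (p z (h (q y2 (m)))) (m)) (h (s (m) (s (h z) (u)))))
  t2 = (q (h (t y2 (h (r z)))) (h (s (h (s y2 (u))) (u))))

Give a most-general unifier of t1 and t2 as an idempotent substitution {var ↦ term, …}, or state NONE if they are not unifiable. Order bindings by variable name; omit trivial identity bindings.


NONE (not unifiable)

head clash or occurs-check failure — not unifiable


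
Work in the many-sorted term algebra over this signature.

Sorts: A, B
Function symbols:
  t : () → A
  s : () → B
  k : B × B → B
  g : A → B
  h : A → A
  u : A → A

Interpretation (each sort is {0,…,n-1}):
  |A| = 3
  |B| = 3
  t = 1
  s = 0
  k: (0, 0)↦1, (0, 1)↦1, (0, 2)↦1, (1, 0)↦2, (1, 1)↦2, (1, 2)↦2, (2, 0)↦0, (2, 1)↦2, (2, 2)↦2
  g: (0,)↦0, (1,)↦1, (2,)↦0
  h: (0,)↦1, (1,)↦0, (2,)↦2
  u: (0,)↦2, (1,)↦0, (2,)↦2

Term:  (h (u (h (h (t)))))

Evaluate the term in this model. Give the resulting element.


value = 1

  t = 1
  (h (t)) = h(1,) = 0
  (h (h (t))) = h(0,) = 1
  (u (h (h (t)))) = u(1,) = 0
  (h (u (h (h (t))))) = h(0,) = 1


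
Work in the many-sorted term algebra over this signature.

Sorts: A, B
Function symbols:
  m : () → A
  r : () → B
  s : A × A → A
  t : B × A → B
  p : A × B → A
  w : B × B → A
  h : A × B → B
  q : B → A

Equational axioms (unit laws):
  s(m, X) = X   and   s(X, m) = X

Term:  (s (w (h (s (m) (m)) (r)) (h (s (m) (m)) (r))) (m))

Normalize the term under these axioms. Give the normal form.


1. (s (w (h (s (m) (m)) (r)) (h (s (m) (m)) (r))) (m))  →  (w (h (s (m) (m)) (r)) (h (s (m) (m)) (r)))
2. (w (h (s (m) (m)) (r)) (h (s (m) (m)) (r)))  →  (w (h (m) (r)) (h (s (m) (m)) (r)))
3. (w (h (m) (r)) (h (s (m) (m)) (r)))  →  (w (h (m) (r)) (h (m) (r)))

normal form = (w (h (m) (r)) (h (m) (r)))


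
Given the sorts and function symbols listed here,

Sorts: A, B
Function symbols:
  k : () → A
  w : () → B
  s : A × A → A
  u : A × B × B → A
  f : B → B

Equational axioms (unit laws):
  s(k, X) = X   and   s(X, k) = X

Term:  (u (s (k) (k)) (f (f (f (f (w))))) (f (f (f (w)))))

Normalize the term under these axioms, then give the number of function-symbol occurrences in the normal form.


1. (u (s (k) (k)) (f (f (f (f (w))))) (f (f (f (w)))))  →  (u (k) (f (f (f (f (w))))) (f (f (f (w)))))
normal form: (u (k) (f (f (f (f (w))))) (f (f (f (w)))))

size = 11


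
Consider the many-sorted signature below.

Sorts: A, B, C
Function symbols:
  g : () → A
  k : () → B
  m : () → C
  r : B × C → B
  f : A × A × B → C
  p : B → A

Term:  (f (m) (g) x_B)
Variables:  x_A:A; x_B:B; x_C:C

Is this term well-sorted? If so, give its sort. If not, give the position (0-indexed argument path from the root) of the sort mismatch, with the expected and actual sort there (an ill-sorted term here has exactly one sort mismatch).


ill-sorted at position [0]: expected A, got C

  (m) : C
  (g) : A
  x_B : B
(f (m) (g) x_B) : ✗ arg 0 at [0] has sort C, expected A


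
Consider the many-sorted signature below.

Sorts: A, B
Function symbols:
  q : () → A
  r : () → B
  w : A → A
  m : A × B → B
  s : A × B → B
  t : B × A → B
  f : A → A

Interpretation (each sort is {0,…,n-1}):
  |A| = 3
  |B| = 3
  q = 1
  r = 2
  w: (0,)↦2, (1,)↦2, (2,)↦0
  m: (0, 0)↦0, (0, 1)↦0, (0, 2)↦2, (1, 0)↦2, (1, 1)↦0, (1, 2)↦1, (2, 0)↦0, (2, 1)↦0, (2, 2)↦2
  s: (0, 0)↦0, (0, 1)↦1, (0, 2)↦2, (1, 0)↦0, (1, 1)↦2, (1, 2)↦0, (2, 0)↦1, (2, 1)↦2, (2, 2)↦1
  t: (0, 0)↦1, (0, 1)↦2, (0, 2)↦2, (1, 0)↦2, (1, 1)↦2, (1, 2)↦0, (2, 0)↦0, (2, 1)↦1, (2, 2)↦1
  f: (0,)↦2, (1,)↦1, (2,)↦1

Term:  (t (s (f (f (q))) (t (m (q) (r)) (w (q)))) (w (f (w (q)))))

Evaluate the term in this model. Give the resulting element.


  q = 1
  (f (q)) = f(1,) = 1
  (f (f (q))) = f(1,) = 1
  q = 1
  r = 2
  (m (q) (r)) = m(1, 2) = 1
  q = 1
  (w (q)) = w(1,) = 2
  (t (m (q) (r)) (w (q))) = t(1, 2) = 0
  (s (f (f (q))) (t (m (q) (r)) (w (q)))) = s(1, 0) = 0
  q = 1
  (w (q)) = w(1,) = 2
  (f (w (q))) = f(2,) = 1
  (w (f (w (q)))) = w(1,) = 2
  (t (s (f (f (q))) (t (m (q) (r)) (w (q)))) (w (f (w (q))))) = t(0, 2) = 2

value = 2


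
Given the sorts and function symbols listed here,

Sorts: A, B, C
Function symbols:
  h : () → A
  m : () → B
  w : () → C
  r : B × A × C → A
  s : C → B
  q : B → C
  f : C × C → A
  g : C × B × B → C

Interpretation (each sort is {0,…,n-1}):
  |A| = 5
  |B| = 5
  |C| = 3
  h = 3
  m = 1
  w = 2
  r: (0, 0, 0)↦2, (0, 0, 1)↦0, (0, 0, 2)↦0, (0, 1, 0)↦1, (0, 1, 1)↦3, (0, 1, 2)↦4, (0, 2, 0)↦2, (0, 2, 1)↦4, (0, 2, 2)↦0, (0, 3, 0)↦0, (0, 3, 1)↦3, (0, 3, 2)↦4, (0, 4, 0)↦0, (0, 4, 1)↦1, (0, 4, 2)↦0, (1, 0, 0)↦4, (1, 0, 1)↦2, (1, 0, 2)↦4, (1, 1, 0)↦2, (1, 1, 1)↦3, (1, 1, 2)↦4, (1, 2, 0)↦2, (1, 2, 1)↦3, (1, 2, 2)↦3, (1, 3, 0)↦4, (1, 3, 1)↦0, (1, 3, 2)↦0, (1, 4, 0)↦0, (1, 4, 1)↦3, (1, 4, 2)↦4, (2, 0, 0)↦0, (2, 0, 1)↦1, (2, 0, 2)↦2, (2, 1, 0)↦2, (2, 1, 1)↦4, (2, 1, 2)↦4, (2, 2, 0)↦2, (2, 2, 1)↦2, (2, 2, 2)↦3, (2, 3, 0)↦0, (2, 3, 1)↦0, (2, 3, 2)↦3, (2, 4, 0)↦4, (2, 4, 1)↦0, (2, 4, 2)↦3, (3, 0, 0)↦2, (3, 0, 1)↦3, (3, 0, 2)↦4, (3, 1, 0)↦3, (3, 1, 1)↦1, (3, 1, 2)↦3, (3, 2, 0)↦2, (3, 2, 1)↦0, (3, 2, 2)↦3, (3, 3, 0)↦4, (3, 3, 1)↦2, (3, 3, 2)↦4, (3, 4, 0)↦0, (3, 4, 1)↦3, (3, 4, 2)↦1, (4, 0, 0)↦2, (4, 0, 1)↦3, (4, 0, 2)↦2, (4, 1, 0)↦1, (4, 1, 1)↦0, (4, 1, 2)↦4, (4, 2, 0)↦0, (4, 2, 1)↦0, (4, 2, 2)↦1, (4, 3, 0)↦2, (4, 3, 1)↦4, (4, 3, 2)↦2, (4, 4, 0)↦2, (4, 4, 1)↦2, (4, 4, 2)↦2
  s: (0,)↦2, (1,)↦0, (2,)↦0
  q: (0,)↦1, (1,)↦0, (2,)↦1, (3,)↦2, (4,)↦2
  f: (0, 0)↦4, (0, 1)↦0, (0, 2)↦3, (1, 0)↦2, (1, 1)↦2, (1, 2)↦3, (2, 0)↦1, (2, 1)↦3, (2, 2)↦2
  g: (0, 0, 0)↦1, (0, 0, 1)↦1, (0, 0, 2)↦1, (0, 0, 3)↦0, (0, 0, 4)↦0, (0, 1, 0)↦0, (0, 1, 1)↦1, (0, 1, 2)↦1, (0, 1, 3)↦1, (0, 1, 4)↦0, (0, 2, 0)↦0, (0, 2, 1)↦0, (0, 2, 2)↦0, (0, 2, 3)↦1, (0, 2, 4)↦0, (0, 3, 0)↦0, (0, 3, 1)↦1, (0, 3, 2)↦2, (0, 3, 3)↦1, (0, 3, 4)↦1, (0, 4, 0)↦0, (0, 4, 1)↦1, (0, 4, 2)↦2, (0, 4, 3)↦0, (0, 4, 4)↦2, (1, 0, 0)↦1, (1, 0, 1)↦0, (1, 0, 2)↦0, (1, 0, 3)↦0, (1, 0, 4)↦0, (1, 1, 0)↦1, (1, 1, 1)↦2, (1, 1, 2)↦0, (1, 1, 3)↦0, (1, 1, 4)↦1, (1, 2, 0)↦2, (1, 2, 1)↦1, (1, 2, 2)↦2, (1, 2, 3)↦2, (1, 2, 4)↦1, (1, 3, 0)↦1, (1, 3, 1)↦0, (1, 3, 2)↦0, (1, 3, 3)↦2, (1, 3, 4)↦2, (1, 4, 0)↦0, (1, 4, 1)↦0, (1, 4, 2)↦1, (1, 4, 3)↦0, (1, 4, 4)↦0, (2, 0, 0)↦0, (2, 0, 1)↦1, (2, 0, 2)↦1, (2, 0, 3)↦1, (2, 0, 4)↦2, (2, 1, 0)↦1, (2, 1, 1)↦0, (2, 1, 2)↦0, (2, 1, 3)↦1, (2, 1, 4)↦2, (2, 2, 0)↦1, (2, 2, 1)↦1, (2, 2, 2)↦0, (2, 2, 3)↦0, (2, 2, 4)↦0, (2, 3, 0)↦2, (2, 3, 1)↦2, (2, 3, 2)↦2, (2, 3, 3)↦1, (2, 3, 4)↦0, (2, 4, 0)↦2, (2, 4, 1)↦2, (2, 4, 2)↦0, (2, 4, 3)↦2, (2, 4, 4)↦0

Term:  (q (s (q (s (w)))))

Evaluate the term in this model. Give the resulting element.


value = 1

  w = 2
  (s (w)) = s(2,) = 0
  (q (s (w))) = q(0,) = 1
  (s (q (s (w)))) = s(1,) = 0
  (q (s (q (s (w))))) = q(0,) = 1


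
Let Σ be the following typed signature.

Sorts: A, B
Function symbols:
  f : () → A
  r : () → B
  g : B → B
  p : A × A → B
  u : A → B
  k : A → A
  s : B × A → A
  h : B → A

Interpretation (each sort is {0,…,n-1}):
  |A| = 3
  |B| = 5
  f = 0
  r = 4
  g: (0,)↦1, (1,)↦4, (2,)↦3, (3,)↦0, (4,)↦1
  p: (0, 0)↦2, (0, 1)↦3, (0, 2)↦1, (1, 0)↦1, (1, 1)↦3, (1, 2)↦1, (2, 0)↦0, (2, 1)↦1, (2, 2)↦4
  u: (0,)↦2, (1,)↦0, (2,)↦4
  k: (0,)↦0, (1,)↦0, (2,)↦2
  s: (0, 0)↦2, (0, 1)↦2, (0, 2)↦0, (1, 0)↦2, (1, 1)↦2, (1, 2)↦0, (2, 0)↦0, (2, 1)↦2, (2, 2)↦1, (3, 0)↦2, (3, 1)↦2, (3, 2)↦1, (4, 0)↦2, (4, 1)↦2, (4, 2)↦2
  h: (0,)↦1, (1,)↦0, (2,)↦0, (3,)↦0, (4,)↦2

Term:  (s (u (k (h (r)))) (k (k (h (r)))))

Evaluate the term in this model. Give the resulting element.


value = 2

  r = 4
  (h (r)) = h(4,) = 2
  (k (h (r))) = k(2,) = 2
  (u (k (h (r)))) = u(2,) = 4
  r = 4
  (h (r)) = h(4,) = 2
  (k (h (r))) = k(2,) = 2
  (k (k (h (r)))) = k(2,) = 2
  (s (u (k (h (r)))) (k (k (h (r))))) = s(4, 2) = 2


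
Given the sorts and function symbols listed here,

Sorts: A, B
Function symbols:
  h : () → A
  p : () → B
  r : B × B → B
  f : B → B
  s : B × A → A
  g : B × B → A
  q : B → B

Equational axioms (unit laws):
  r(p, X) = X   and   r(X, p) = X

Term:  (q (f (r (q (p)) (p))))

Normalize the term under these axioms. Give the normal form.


normal form = (q (f (q (p))))

1. (q (f (r (q (p)) (p))))  →  (q (f (q (p))))


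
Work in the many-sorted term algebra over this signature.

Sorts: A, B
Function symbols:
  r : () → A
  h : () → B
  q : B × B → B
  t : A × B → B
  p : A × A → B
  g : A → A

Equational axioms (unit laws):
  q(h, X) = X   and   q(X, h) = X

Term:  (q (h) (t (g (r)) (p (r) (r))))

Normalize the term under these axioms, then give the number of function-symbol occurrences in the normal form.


size = 6

1. (q (h) (t (g (r)) (p (r) (r))))  →  (t (g (r)) (p (r) (r)))
normal form: (t (g (r)) (p (r) (r)))


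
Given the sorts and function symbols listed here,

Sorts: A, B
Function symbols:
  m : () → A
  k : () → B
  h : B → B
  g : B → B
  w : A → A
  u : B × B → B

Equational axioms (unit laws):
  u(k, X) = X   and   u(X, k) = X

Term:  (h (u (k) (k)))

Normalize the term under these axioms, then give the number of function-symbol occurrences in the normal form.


1. (h (u (k) (k)))  →  (h (k))
normal form: (h (k))

size = 2


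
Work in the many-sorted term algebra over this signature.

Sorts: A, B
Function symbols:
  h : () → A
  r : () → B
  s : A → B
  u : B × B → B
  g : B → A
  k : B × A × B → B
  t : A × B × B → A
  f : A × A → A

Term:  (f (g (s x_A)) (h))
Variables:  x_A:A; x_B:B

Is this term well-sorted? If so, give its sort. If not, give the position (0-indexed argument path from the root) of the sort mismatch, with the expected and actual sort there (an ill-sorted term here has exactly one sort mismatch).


      x_A : A
    (s x_A) : B
  (g (s x_A)) : A
  (h) : A
(f (g (s x_A)) (h)) : A

well-sorted; sort = A


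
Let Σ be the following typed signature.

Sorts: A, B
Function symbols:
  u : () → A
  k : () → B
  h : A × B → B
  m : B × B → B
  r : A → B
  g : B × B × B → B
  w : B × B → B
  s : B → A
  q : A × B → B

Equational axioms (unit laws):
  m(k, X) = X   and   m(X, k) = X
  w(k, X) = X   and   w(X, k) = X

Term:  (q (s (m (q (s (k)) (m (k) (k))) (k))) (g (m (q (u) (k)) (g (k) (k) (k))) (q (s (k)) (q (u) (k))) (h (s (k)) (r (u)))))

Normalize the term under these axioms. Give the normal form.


normal form = (q (s (q (s (k)) (k))) (g (m (q (u) (k)) (g (k) (k) (k))) (q (s (k)) (q (u) (k))) (h (s (k)) (r (u)))))

1. (q (s (m (q (s (k)) (m (k) (k))) (k))) (g (m (q (u) (k)) (g (k) (k) (k))) (q (s (k)) (q (u) (k))) (h (s (k)) (r (u)))))  →  (q (s (q (s (k)) (m (k) (k)))) (g (m (q (u) (k)) (g (k) (k) (k))) (q (s (k)) (q (u) (k))) (h (s (k)) (r (u)))))
2. (q (s (q (s (k)) (m (k) (k)))) (g (m (q (u) (k)) (g (k) (k) (k))) (q (s (k)) (q (u) (k))) (h (s (k)) (r (u)))))  →  (q (s (q (s (k)) (k))) (g (m (q (u) (k)) (g (k) (k) (k))) (q (s (k)) (q (u) (k))) (h (s (k)) (r (u)))))


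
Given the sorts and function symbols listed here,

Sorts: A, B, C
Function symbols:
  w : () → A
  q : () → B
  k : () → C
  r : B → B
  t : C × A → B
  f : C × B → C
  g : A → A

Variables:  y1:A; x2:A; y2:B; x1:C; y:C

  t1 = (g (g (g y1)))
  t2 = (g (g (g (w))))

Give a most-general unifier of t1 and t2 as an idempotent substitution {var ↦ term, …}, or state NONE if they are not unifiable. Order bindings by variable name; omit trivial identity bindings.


{y1 ↦ (w)}


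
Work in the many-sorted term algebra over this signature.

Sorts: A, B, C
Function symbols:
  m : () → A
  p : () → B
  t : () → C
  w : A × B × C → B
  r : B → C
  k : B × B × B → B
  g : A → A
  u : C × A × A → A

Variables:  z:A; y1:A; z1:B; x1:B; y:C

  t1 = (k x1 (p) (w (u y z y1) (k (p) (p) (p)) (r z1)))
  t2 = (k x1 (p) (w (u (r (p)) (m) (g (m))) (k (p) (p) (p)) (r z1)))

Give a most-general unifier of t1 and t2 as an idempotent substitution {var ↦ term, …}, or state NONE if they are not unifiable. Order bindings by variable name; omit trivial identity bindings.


{y ↦ (r (p)), y1 ↦ (g (m)), z ↦ (m)}


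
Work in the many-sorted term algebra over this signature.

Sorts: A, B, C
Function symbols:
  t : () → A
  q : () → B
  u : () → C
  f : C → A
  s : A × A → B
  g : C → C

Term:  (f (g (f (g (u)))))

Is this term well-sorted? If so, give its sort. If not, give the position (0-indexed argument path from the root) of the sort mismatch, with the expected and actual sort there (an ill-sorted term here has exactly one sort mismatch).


        (u) : C
      (g (u)) : C
    (f (g (u))) : A
  (g (f (g (u)))) : ✗ arg 0 at [0, 0] has sort A, expected C

ill-sorted at position [0, 0]: expected C, got A


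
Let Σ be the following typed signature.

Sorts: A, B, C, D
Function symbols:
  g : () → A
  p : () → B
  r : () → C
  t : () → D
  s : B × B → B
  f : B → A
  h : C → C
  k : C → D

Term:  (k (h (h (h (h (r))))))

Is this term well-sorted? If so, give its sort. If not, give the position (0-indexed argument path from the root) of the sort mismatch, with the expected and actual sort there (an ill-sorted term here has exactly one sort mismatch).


          (r) : C
        (h (r)) : C
      (h (h (r))) : C
    (h (h (h (r)))) : C
  (h (h (h (h (r))))) : C
(k (h (h (h (h (r)))))) : D

well-sorted; sort = D


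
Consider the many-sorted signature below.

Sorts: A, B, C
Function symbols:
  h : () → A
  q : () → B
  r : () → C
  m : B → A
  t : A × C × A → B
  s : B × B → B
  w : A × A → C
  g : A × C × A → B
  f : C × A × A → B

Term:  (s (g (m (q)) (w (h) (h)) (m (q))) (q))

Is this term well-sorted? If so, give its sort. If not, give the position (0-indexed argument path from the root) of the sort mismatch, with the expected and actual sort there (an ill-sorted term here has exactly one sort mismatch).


      (q) : B
    (m (q)) : A
      (h) : A
      (h) : A
    (w (h) (h)) : C
      (q) : B
    (m (q)) : A
  (g (m (q)) (w (h) (h)) (m (q))) : B
  (q) : B
(s (g (m (q)) (w (h) (h)) (m (q))) (q)) : B

well-sorted; sort = B


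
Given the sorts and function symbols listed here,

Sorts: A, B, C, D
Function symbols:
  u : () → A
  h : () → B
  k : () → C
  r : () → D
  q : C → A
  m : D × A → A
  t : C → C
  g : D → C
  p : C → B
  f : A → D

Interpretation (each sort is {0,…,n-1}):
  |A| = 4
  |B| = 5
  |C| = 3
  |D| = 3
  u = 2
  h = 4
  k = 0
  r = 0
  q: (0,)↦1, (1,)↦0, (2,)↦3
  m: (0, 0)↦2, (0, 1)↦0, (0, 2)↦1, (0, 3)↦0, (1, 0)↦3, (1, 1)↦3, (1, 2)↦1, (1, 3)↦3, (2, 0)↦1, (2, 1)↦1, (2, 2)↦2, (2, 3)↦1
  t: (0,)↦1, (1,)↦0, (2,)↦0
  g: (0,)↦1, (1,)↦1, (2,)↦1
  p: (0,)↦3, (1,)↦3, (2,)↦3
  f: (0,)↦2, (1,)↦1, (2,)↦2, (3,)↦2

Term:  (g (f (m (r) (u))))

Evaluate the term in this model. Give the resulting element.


value = 1

  r = 0
  u = 2
  (m (r) (u)) = m(0, 2) = 1
  (f (m (r) (u))) = f(1,) = 1
  (g (f (m (r) (u)))) = g(1,) = 1


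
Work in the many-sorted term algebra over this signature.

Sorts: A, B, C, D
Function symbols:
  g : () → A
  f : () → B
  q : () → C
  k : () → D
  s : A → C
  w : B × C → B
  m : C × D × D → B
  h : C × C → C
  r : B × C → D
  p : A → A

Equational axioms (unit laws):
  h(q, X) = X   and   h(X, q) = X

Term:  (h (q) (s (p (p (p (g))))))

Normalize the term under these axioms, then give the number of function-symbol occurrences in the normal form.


size = 5

1. (h (q) (s (p (p (p (g))))))  →  (s (p (p (p (g)))))
normal form: (s (p (p (p (g)))))


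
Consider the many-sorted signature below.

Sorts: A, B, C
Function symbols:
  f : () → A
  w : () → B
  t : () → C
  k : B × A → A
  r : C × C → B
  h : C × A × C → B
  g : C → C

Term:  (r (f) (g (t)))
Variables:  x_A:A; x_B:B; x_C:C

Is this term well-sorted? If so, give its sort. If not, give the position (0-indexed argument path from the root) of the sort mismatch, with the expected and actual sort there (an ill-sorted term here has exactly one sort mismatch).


  (f) : A
    (t) : C
  (g (t)) : C
(r (f) (g (t))) : ✗ arg 0 at [0] has sort A, expected C

ill-sorted at position [0]: expected C, got A


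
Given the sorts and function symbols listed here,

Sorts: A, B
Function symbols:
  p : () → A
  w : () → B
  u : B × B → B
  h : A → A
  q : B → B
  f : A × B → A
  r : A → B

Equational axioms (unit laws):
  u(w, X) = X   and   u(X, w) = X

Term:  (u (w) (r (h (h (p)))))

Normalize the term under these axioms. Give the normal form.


normal form = (r (h (h (p))))

1. (u (w) (r (h (h (p)))))  →  (r (h (h (p))))


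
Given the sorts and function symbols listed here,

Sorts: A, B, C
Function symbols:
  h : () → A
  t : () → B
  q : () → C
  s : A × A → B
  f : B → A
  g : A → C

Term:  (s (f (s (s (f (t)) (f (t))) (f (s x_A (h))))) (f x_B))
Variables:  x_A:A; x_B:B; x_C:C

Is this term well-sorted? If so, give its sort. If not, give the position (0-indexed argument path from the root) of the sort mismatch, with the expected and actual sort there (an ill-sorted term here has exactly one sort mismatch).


          (t) : B
        (f (t)) : A
          (t) : B
        (f (t)) : A
      (s (f (t)) (f (t))) : B
          x_A : A
          (h) : A
        (s x_A (h)) : B
      (f (s x_A (h))) : A
    (s (s (f (t)) (f (t))) (f (s x_A (h)))) : ✗ arg 0 at [0, 0, 0] has sort B, expected A
    x_B : B
  (f x_B) : A

ill-sorted at position [0, 0, 0]: expected A, got B


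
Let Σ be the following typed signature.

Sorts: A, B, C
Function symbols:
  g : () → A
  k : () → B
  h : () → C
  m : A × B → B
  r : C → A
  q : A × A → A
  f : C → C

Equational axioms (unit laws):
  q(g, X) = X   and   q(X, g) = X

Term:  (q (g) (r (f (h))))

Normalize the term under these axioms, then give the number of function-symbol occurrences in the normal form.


1. (q (g) (r (f (h))))  →  (r (f (h)))
normal form: (r (f (h)))

size = 3


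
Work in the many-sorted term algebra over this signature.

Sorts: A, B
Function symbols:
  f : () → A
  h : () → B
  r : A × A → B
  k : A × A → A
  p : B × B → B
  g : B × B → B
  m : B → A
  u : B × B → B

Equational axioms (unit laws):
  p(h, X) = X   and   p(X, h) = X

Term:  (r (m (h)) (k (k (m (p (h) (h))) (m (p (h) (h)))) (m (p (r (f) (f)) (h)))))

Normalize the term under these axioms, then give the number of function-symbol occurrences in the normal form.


1. (r (m (h)) (k (k (m (p (h) (h))) (m (p (h) (h)))) (m (p (r (f) (f)) (h)))))  →  (r (m (h)) (k (k (m (h)) (m (p (h) (h)))) (m (p (r (f) (f)) (h)))))
2. (r (m (h)) (k (k (m (h)) (m (p (h) (h)))) (m (p (r (f) (f)) (h)))))  →  (r (m (h)) (k (k (m (h)) (m (h))) (m (p (r (f) (f)) (h)))))
3. (r (m (h)) (k (k (m (h)) (m (h))) (m (p (r (f) (f)) (h)))))  →  (r (m (h)) (k (k (m (h)) (m (h))) (m (r (f) (f)))))
normal form: (r (m (h)) (k (k (m (h)) (m (h))) (m (r (f) (f)))))

size = 13


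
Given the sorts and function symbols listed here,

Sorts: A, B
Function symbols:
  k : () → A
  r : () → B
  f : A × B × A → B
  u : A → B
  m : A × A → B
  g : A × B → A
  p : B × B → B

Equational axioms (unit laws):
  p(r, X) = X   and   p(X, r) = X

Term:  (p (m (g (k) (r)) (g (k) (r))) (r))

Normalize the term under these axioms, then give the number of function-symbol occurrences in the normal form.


size = 7

1. (p (m (g (k) (r)) (g (k) (r))) (r))  →  (m (g (k) (r)) (g (k) (r)))
normal form: (m (g (k) (r)) (g (k) (r)))


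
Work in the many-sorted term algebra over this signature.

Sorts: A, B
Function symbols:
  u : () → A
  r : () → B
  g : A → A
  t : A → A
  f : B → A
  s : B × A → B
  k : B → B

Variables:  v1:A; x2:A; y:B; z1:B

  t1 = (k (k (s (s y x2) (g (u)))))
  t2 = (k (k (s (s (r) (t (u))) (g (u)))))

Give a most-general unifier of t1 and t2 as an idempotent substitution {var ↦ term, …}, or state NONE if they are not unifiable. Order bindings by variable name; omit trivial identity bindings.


{x2 ↦ (t (u)), y ↦ (r)}


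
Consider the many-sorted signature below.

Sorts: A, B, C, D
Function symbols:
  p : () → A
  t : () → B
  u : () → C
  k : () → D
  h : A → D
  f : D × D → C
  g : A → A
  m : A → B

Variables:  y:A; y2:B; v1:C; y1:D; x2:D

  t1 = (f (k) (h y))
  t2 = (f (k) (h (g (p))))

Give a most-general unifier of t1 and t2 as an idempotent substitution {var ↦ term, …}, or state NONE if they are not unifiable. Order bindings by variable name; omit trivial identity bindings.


{y ↦ (g (p))}


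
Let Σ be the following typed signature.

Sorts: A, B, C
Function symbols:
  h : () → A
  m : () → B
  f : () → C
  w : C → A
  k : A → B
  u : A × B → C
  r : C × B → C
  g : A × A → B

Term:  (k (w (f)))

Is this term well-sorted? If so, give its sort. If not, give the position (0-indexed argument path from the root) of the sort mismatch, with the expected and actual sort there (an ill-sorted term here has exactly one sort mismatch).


    (f) : C
  (w (f)) : A
(k (w (f))) : B

well-sorted; sort = B


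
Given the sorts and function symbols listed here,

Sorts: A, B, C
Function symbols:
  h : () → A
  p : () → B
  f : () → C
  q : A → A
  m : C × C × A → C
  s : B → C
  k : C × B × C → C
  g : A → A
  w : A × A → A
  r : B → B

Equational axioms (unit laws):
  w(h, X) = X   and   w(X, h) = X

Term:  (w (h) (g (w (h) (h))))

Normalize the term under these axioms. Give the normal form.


1. (w (h) (g (w (h) (h))))  →  (g (w (h) (h)))
2. (g (w (h) (h)))  →  (g (h))

normal form = (g (h))


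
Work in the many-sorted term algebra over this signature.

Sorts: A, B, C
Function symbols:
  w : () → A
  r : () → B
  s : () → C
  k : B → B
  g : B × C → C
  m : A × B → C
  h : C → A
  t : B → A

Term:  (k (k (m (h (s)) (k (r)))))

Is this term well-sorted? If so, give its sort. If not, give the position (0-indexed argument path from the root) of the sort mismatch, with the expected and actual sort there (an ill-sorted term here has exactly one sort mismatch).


        (s) : C
      (h (s)) : A
        (r) : B
      (k (r)) : B
    (m (h (s)) (k (r))) : C
  (k (m (h (s)) (k (r)))) : ✗ arg 0 at [0, 0] has sort C, expected B

ill-sorted at position [0, 0]: expected B, got C


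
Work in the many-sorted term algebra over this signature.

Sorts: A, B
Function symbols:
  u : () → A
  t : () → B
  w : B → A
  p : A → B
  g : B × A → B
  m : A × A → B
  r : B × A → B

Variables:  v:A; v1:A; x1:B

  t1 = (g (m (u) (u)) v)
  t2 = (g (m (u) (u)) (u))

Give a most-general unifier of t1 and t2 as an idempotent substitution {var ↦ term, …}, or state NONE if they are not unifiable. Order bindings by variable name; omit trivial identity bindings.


{v ↦ (u)}


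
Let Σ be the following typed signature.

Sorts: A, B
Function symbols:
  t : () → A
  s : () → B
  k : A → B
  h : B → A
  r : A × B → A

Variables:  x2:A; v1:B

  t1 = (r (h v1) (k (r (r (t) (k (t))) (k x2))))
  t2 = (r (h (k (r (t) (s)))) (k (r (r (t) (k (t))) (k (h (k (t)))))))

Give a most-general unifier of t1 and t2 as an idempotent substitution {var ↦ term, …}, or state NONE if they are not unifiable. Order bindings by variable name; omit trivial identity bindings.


{v1 ↦ (k (r (t) (s))), x2 ↦ (h (k (t)))}


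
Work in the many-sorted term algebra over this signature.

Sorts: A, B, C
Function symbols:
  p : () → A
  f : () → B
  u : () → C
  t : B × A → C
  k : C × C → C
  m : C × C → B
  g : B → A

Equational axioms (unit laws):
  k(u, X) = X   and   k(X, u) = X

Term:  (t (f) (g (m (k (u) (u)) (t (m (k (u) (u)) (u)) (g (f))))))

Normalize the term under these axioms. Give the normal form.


1. (t (f) (g (m (k (u) (u)) (t (m (k (u) (u)) (u)) (g (f))))))  →  (t (f) (g (m (u) (t (m (k (u) (u)) (u)) (g (f))))))
2. (t (f) (g (m (u) (t (m (k (u) (u)) (u)) (g (f))))))  →  (t (f) (g (m (u) (t (m (u) (u)) (g (f))))))

normal form = (t (f) (g (m (u) (t (m (u) (u)) (g (f))))))


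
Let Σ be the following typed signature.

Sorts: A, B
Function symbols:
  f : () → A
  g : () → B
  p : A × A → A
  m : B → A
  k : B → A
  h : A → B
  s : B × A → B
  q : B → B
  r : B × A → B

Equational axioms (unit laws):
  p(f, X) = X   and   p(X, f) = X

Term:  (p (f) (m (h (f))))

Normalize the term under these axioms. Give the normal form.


1. (p (f) (m (h (f))))  →  (m (h (f)))

normal form = (m (h (f)))


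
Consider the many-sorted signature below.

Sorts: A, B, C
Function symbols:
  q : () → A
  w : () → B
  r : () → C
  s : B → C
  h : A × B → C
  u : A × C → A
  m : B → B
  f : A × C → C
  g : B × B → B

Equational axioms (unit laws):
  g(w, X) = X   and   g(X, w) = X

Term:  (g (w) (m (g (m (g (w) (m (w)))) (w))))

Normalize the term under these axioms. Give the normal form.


normal form = (m (m (m (w))))

1. (g (w) (m (g (m (g (w) (m (w)))) (w))))  →  (m (g (m (g (w) (m (w)))) (w)))
2. (m (g (m (g (w) (m (w)))) (w)))  →  (m (m (g (w) (m (w)))))
3. (m (m (g (w) (m (w)))))  →  (m (m (m (w))))


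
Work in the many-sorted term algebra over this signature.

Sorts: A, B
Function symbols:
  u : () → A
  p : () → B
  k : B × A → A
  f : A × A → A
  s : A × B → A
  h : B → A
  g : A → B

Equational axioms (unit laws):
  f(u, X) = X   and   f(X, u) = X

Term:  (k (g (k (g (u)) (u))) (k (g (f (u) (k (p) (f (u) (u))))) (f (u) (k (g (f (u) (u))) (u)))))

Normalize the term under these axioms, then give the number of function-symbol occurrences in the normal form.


1. (k (g (k (g (u)) (u))) (k (g (f (u) (k (p) (f (u) (u))))) (f (u) (k (g (f (u) (u))) (u)))))  →  (k (g (k (g (u)) (u))) (k (g (k (p) (f (u) (u)))) (f (u) (k (g (f (u) (u))) (u)))))
2. (k (g (k (g (u)) (u))) (k (g (k (p) (f (u) (u)))) (f (u) (k (g (f (u) (u))) (u)))))  →  (k (g (k (g (u)) (u))) (k (g (k (p) (u))) (f (u) (k (g (f (u) (u))) (u)))))
3. (k (g (k (g (u)) (u))) (k (g (k (p) (u))) (f (u) (k (g (f (u) (u))) (u)))))  →  (k (g (k (g (u)) (u))) (k (g (k (p) (u))) (k (g (f (u) (u))) (u))))
4. (k (g (k (g (u)) (u))) (k (g (k (p) (u))) (k (g (f (u) (u))) (u))))  →  (k (g (k (g (u)) (u))) (k (g (k (p) (u))) (k (g (u)) (u))))
normal form: (k (g (k (g (u)) (u))) (k (g (k (p) (u))) (k (g (u)) (u))))

size = 15


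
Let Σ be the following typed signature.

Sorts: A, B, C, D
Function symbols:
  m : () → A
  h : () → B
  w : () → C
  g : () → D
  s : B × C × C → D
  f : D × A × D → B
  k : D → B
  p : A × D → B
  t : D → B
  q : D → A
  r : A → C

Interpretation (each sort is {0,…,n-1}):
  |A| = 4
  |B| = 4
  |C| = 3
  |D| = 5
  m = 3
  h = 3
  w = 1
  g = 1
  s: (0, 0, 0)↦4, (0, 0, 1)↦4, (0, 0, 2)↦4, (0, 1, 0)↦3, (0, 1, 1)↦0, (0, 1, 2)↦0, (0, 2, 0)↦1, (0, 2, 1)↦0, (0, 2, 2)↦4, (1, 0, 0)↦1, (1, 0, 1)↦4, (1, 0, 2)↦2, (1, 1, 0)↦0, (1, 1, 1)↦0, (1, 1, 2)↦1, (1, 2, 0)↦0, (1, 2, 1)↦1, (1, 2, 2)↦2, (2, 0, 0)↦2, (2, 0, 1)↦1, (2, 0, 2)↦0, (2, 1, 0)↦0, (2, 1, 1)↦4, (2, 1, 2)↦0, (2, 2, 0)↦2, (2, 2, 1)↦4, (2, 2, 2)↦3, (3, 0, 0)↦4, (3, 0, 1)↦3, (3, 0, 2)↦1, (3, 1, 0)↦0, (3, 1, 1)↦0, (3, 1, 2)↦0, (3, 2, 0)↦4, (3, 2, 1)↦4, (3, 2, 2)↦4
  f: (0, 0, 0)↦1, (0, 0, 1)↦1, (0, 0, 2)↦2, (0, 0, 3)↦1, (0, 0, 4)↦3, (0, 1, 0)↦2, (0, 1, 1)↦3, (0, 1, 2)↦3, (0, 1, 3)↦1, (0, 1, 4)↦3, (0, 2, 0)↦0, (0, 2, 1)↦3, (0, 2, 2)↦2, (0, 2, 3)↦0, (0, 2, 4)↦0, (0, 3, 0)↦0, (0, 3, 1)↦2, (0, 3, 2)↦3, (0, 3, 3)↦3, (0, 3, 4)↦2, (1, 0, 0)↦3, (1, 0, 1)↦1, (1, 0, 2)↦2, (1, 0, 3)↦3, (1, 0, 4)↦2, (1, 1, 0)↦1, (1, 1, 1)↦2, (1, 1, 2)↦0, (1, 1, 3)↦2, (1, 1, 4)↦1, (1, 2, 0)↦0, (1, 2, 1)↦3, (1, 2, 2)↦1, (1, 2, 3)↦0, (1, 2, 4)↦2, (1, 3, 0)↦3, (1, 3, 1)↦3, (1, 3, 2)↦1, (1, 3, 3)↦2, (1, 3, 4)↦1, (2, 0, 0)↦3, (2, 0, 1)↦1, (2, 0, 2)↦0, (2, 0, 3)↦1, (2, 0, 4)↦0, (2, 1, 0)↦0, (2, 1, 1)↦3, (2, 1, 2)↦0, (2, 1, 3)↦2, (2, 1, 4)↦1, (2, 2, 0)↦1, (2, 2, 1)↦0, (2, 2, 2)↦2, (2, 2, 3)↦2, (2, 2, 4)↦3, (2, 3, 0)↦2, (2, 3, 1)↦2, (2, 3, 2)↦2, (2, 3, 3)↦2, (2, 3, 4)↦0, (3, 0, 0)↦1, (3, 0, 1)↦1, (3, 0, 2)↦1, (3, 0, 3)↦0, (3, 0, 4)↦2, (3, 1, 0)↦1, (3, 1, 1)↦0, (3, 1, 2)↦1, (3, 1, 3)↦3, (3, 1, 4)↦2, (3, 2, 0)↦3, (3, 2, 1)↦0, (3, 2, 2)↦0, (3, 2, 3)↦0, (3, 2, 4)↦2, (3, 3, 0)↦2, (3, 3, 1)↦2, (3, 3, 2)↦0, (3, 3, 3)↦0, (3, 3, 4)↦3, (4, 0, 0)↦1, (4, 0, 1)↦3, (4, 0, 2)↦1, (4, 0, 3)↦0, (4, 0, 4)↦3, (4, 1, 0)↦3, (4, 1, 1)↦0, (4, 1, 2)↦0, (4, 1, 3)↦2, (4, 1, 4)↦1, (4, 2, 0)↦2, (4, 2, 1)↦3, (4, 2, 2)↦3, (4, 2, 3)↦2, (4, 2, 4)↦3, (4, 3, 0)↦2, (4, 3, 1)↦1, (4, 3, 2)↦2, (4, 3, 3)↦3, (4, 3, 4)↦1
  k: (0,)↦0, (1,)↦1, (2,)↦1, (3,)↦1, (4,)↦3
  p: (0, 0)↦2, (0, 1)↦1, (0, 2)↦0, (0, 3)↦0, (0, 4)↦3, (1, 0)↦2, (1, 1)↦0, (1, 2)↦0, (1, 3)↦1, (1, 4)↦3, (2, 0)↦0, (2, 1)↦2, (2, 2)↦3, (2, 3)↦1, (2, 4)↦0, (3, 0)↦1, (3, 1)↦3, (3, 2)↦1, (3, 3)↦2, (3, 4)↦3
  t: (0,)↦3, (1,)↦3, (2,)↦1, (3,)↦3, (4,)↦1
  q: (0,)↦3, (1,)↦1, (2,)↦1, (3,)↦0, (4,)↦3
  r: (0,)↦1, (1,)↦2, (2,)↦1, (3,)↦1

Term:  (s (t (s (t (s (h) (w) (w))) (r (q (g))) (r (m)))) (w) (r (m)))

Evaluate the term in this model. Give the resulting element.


  h = 3
  w = 1
  w = 1
  (s (h) (w) (w)) = s(3, 1, 1) = 0
  (t (s (h) (w) (w))) = t(0,) = 3
  g = 1
  (q (g)) = q(1,) = 1
  (r (q (g))) = r(1,) = 2
  m = 3
  (r (m)) = r(3,) = 1
  (s (t (s (h) (w) (w))) (r (q (g))) (r (m))) = s(3, 2, 1) = 4
  (t (s (t (s (h) (w) (w))) (r (q (g))) (r (m)))) = t(4,) = 1
  w = 1
  m = 3
  (r (m)) = r(3,) = 1
  (s (t (s (t (s (h) (w) (w))) (r (q (g))) (r (m)))) (w) (r (m))) = s(1, 1, 1) = 0

value = 0


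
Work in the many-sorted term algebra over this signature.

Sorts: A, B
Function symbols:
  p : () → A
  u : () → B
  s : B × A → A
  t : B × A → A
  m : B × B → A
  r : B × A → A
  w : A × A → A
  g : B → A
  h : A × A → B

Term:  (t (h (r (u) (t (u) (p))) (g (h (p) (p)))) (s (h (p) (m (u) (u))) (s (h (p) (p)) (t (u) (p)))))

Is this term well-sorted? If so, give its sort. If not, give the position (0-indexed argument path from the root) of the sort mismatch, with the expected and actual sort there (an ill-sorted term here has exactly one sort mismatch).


      (u) : B
        (u) : B
        (p) : A
      (t (u) (p)) : A
    (r (u) (t (u) (p))) : A
        (p) : A
        (p) : A
      (h (p) (p)) : B
    (g (h (p) (p))) : A
  (h (r (u) (t (u) (p))) (g (h (p) (p)))) : B
      (p) : A
        (u) : B
        (u) : B
      (m (u) (u)) : A
    (h (p) (m (u) (u))) : B
        (p) : A
        (p) : A
      (h (p) (p)) : B
        (u) : B
        (p) : A
      (t (u) (p)) : A
    (s (h (p) (p)) (t (u) (p))) : A
  (s (h (p) (m (u) (u))) (s (h (p) (p)) (t (u) (p)))) : A
(t (h (r (u) (t (u) (p))) (g (h (p) (p)))) (s (h (p) (m (u) (u))) (s (h (p) (p)) (t (u) (p))))) : A

well-sorted; sort = A


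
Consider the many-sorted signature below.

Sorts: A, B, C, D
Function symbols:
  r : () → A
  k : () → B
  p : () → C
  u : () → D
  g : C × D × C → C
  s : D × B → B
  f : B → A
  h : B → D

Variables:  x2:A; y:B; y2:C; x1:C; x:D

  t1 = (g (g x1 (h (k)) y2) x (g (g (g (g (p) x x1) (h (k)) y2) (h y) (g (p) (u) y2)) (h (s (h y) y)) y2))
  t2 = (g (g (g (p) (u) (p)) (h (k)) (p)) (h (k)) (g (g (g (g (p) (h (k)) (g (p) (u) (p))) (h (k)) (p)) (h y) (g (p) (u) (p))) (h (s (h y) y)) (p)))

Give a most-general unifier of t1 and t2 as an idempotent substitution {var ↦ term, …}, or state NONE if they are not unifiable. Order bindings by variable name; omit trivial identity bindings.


{x ↦ (h (k)), x1 ↦ (g (p) (u) (p)), y2 ↦ (p)}
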